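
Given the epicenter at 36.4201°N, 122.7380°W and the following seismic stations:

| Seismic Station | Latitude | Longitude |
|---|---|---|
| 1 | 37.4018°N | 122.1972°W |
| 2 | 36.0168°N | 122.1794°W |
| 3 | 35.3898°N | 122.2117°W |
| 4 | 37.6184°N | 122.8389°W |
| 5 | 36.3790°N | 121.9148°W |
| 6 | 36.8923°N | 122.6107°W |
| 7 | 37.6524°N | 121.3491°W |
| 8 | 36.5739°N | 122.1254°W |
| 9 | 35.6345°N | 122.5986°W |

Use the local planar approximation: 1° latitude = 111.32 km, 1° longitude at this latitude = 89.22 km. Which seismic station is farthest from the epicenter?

Distances from 36.4201°N, 122.7380°W:
1: √((0.9817·111.32)² + (0.5408·89.22)²) = √(11942.739993 + 2328.079484) = 119.4605 km
2: √((-0.4033·111.32)² + (0.5586·89.22)²) = √(2015.592990 + 2483.855349) = 67.0779 km
3: √((-1.0303·111.32)² + (0.5263·89.22)²) = √(13154.483331 + 2204.911577) = 123.9330 km
4: √((1.1983·111.32)² + (-0.1009·89.22)²) = √(17794.160928 + 81.041369) = 133.6982 km
5: √((-0.0411·111.32)² + (0.8232·89.22)²) = √(20.932931 + 5394.300814) = 73.5883 km
6: √((0.4722·111.32)² + (0.1273·89.22)²) = √(2763.111185 + 128.997486) = 53.7783 km
7: √((1.2323·111.32)² + (1.3889·89.22)²) = √(18818.252533 + 15355.585964) = 184.8617 km
8: √((0.1538·111.32)² + (0.6126·89.22)²) = √(293.129189 + 2987.297138) = 57.2750 km
9: √((-0.7856·111.32)² + (0.1394·89.22)²) = √(7648.025810 + 154.685635) = 88.3330 km
Maximum: 7 at 184.8617 km.

7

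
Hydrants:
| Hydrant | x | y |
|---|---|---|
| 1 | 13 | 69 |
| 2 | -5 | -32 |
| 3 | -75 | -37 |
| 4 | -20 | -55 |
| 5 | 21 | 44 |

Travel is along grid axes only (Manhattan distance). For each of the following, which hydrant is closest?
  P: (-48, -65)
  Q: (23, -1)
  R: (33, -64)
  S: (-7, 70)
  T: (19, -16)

P→4; Q→5; R→4; S→1; T→2

P at (-48, -65):
  1: |61| + |134| = 61 + 134 = 195
  2: |43| + |33| = 43 + 33 = 76
  3: |-27| + |28| = 27 + 28 = 55
  4: |28| + |10| = 28 + 10 = 38
  5: |69| + |109| = 69 + 109 = 178
  → nearest: 4 (38)
Q at (23, -1):
  1: |-10| + |70| = 10 + 70 = 80
  2: |-28| + |-31| = 28 + 31 = 59
  3: |-98| + |-36| = 98 + 36 = 134
  4: |-43| + |-54| = 43 + 54 = 97
  5: |-2| + |45| = 2 + 45 = 47
  → nearest: 5 (47)
R at (33, -64):
  1: |-20| + |133| = 20 + 133 = 153
  2: |-38| + |32| = 38 + 32 = 70
  3: |-108| + |27| = 108 + 27 = 135
  4: |-53| + |9| = 53 + 9 = 62
  5: |-12| + |108| = 12 + 108 = 120
  → nearest: 4 (62)
S at (-7, 70):
  1: |20| + |-1| = 20 + 1 = 21
  2: |2| + |-102| = 2 + 102 = 104
  3: |-68| + |-107| = 68 + 107 = 175
  4: |-13| + |-125| = 13 + 125 = 138
  5: |28| + |-26| = 28 + 26 = 54
  → nearest: 1 (21)
T at (19, -16):
  1: |-6| + |85| = 6 + 85 = 91
  2: |-24| + |-16| = 24 + 16 = 40
  3: |-94| + |-21| = 94 + 21 = 115
  4: |-39| + |-39| = 39 + 39 = 78
  5: |2| + |60| = 2 + 60 = 62
  → nearest: 2 (40)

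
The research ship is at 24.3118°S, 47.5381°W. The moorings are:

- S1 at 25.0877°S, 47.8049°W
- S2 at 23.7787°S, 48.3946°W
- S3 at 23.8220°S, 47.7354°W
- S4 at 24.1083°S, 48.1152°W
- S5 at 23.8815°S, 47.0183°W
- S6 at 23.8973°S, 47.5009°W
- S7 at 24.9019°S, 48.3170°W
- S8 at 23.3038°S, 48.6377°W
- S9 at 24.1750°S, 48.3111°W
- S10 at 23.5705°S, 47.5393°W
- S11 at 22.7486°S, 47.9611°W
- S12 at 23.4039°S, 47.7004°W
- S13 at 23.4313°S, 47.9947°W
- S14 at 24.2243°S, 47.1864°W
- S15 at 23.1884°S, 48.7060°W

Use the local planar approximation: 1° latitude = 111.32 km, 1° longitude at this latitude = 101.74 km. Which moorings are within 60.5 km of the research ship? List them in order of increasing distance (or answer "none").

Distances from 24.3118°S, 47.5381°W:
S1: √((-0.7759·111.32)² + (-0.2668·101.74)²) = √(7460.327605 + 736.809331) = 90.5380 km
S2: √((0.5331·111.32)² + (-0.8565·101.74)²) = √(3521.792469 + 7593.433627) = 105.4288 km
S3: √((0.4898·111.32)² + (-0.1973·101.74)²) = √(2972.925026 + 402.937453) = 58.1022 km
S4: √((0.2035·111.32)² + (-0.5771·101.74)²) = √(513.186499 + 3447.351880) = 62.9328 km
S5: √((0.4303·111.32)² + (0.5198·101.74)²) = √(2294.505418 + 2796.765263) = 71.3531 km
S6: √((0.4145·111.32)² + (0.0372·101.74)²) = √(2129.097084 + 14.324166) = 46.2971 km
S7: √((-0.5901·111.32)² + (-0.7789·101.74)²) = √(4315.167166 + 6279.815353) = 102.9319 km
S8: √((1.0080·111.32)² + (-1.0996·101.74)²) = √(12591.209776 + 12515.636148) = 158.4514 km
S9: √((0.1368·111.32)² + (-0.7730·101.74)²) = √(231.909527 + 6185.039171) = 80.1059 km
S10: √((0.7413·111.32)² + (-0.0012·101.74)²) = √(6809.800603 + 0.014905) = 82.5216 km
S11: √((1.5632·111.32)² + (-0.4230·101.74)²) = √(30281.367790 + 1852.099017) = 179.2581 km
S12: √((0.9079·111.32)² + (-0.1623·101.74)²) = √(10214.625003 + 272.659420) = 102.4074 km
S13: √((0.8805·111.32)² + (-0.4566·101.74)²) = √(9607.383258 + 2158.019084) = 108.4684 km
S14: √((0.0875·111.32)² + (0.3517·101.74)²) = √(94.877340 + 1280.348518) = 37.0840 km
S15: √((1.1234·111.32)² + (-1.1679·101.74)²) = √(15639.225236 + 14118.702380) = 172.5049 km
Threshold 60.5 km: S14 (37.0840 km), S6 (46.2971 km), S3 (58.1022 km) are within range.

S14, S6, S3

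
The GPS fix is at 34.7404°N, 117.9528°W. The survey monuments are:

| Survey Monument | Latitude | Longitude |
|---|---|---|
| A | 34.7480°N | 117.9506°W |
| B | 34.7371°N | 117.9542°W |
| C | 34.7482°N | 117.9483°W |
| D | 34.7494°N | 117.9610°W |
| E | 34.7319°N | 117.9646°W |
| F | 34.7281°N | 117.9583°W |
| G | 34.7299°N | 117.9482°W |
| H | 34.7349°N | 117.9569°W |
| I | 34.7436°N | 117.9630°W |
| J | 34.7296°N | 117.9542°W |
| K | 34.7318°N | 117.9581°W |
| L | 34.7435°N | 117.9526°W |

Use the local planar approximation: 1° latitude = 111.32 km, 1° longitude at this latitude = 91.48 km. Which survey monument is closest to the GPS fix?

L

Distances from 34.7404°N, 117.9528°W:
A: √((0.0076·111.32)² + (0.0022·91.48)²) = √(0.715770 + 0.040504) = 0.8696 km
B: √((-0.0033·111.32)² + (-0.0014·91.48)²) = √(0.134950 + 0.016402) = 0.3890 km
C: √((0.0078·111.32)² + (0.0045·91.48)²) = √(0.753938 + 0.169464) = 0.9609 km
D: √((0.0090·111.32)² + (-0.0082·91.48)²) = √(1.003764 + 0.562704) = 1.2516 km
E: √((-0.0085·111.32)² + (-0.0118·91.48)²) = √(0.895332 + 1.165243) = 1.4355 km
F: √((-0.0123·111.32)² + (-0.0055·91.48)²) = √(1.874807 + 0.253150) = 1.4588 km
G: √((-0.0105·111.32)² + (0.0046·91.48)²) = √(1.366234 + 0.177079) = 1.2423 km
H: √((-0.0055·111.32)² + (-0.0041·91.48)²) = √(0.374862 + 0.140676) = 0.7180 km
I: √((0.0032·111.32)² + (-0.0102·91.48)²) = √(0.126896 + 0.870668) = 0.9988 km
J: √((-0.0108·111.32)² + (-0.0014·91.48)²) = √(1.445419 + 0.016402) = 1.2091 km
K: √((-0.0086·111.32)² + (-0.0053·91.48)²) = √(0.916523 + 0.235074) = 1.0731 km
L: √((0.0031·111.32)² + (0.0002·91.48)²) = √(0.119088 + 0.000335) = 0.3456 km
Minimum: L at 0.3456 km.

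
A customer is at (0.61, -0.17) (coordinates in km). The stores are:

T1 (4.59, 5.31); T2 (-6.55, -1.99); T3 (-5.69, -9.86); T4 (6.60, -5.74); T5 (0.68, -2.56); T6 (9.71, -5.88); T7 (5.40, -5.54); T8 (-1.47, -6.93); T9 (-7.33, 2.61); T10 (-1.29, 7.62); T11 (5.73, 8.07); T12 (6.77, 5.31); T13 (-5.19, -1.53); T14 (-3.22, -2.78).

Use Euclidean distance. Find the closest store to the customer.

Distances from (0.61, -0.17):
T1: 6.77 km
T2: 7.39 km
T3: 11.56 km
T4: 8.18 km
T5: 2.39 km
T6: 10.74 km
T7: 7.20 km
T8: 7.07 km
T9: 8.41 km
T10: 8.02 km
T11: 9.70 km
T12: 8.24 km
T13: 5.96 km
T14: 4.63 km
Minimum: T5 at 2.39 km.

T5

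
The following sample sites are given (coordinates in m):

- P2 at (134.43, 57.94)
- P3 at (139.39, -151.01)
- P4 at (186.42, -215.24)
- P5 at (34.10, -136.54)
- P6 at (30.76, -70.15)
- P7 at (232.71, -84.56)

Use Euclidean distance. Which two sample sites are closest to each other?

Pairwise distances:
P2–P3: 209.01 m
P2–P4: 278.08 m
P2–P5: 218.83 m
P2–P6: 164.79 m
P2–P7: 173.10 m
P3–P4: 79.61 m
P3–P5: 106.28 m
P3–P6: 135.42 m
P3–P7: 114.56 m
P4–P5: 171.45 m
P4–P6: 212.79 m
P4–P7: 138.64 m
P5–P6: 66.47 m
P5–P7: 205.30 m
P6–P7: 202.46 m
Closest pair: P5–P6 at 66.47 m.

P5 and P6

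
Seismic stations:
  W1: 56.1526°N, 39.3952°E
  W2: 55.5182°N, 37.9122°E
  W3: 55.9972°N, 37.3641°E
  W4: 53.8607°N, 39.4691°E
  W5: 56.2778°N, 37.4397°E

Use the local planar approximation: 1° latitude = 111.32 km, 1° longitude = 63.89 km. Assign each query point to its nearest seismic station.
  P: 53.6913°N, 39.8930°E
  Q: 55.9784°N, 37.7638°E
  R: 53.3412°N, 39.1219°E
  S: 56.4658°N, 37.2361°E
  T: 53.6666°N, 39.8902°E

P at 53.6913°N, 39.8930°E:
  W1: 275.8316 km
  W2: 239.5314 km
  W3: 303.3093 km
  W4: 33.0015 km
  W5: 327.8278 km
  → nearest: W4 (33.0015 km)
Q at 55.9784°N, 37.7638°E:
  W1: 106.0187 km
  W2: 52.0994 km
  W3: 25.6224 km
  W4: 259.7016 km
  W5: 39.2378 km
  → nearest: W3 (25.6224 km)
R at 53.3412°N, 39.1219°E:
  W1: 313.4518 km
  W2: 254.3695 km
  W3: 316.2767 km
  W4: 61.9392 km
  W5: 344.1165 km
  → nearest: W4 (61.9392 km)
S at 56.4658°N, 37.2361°E:
  W1: 142.2828 km
  W2: 113.9885 km
  W3: 52.8017 km
  W4: 323.1927 km
  W5: 24.6413 km
  → nearest: W5 (24.6413 km)
T at 53.6666°N, 39.8902°E:
  W1: 278.5427 km
  W2: 241.7767 km
  W3: 305.5453 km
  W4: 34.5065 km
  W5: 330.1605 km
  → nearest: W4 (34.5065 km)

P→W4; Q→W3; R→W4; S→W5; T→W4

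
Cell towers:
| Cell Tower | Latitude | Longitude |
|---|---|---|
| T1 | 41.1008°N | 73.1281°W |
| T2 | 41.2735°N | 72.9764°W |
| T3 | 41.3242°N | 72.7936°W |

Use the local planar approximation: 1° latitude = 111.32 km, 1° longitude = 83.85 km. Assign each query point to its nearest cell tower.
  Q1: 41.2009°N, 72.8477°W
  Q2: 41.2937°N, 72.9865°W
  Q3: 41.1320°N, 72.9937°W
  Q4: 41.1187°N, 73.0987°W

Q1→T2; Q2→T2; Q3→T1; Q4→T1

Q1 at 41.2009°N, 72.8477°W:
  T1: √((-0.1001·111.32)² + (-0.2804·83.85)²) = √(124.169391 + 552.792513) = 26.0185 km
  T2: √((0.0726·111.32)² + (-0.1287·83.85)²) = √(65.316008 + 116.456364) = 13.4823 km
  T3: √((0.1233·111.32)² + (0.0541·83.85)²) = √(188.396378 + 20.577882) = 14.4559 km
  → nearest: T2 (13.4823 km)
Q2 at 41.2937°N, 72.9865°W:
  T1: √((-0.1929·111.32)² + (-0.1416·83.85)²) = √(461.116699 + 140.971928) = 24.5375 km
  T2: √((-0.0202·111.32)² + (0.0101·83.85)²) = √(5.056490 + 0.717214) = 2.4029 km
  T3: √((0.0305·111.32)² + (0.1929·83.85)²) = √(11.527790 + 261.619788) = 16.5272 km
  → nearest: T2 (2.4029 km)
Q3 at 41.1320°N, 72.9937°W:
  T1: √((-0.0312·111.32)² + (-0.1344·83.85)²) = √(12.063007 + 127.000278) = 11.7925 km
  T2: √((0.1415·111.32)² + (0.0173·83.85)²) = √(248.118573 + 2.104255) = 15.8184 km
  T3: √((0.1922·111.32)² + (0.2001·83.85)²) = √(457.776150 + 281.514203) = 27.1899 km
  → nearest: T1 (11.7925 km)
Q4 at 41.1187°N, 73.0987°W:
  T1: √((-0.0179·111.32)² + (-0.0294·83.85)²) = √(3.970566 + 6.077162) = 3.1698 km
  T2: √((0.1548·111.32)² + (0.1223·83.85)²) = √(296.953404 + 105.162051) = 20.0528 km
  T3: √((0.2055·111.32)² + (0.3051·83.85)²) = √(523.323272 + 654.471214) = 34.3190 km
  → nearest: T1 (3.1698 km)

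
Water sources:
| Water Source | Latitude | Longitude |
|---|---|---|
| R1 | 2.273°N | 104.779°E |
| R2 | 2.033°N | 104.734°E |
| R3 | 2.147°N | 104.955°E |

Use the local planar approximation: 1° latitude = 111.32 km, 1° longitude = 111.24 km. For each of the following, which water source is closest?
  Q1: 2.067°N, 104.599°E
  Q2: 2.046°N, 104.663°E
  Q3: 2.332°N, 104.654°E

Q1 at 2.067°N, 104.599°E:
  R1: 30.443 km
  R2: 15.487 km
  R3: 40.590 km
  → nearest: R2 (15.487 km)
Q2 at 2.046°N, 104.663°E:
  R1: 28.374 km
  R2: 8.030 km
  R3: 34.373 km
  → nearest: R2 (8.030 km)
Q3 at 2.332°N, 104.654°E:
  R1: 15.378 km
  R2: 34.454 km
  R3: 39.310 km
  → nearest: R1 (15.378 km)

Q1→R2; Q2→R2; Q3→R1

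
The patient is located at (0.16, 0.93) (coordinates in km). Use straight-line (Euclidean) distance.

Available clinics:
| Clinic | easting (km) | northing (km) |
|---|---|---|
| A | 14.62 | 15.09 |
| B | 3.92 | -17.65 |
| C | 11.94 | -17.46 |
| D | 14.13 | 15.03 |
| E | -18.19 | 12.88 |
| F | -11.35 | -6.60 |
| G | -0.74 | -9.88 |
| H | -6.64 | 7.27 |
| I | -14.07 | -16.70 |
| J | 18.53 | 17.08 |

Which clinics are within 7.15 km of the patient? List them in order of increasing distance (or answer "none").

none

Distances from (0.16, 0.93):
A: 20.24 km
B: 18.96 km
C: 21.84 km
D: 19.85 km
E: 21.90 km
F: 13.75 km
G: 10.85 km
H: 9.30 km
I: 22.66 km
J: 24.46 km
Threshold 7.15 km: none within range.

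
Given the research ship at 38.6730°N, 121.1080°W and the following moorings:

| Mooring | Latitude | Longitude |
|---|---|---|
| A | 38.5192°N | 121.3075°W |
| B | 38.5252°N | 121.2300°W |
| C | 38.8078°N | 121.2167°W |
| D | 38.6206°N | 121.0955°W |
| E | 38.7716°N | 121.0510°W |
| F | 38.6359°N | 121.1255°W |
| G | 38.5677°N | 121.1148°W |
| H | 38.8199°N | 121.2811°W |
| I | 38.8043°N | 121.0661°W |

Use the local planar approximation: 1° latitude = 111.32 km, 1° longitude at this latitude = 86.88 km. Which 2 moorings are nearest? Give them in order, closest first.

Distances from 38.6730°N, 121.1080°W:
A: 24.3628 km
B: 19.5717 km
C: 17.7303 km
D: 5.9334 km
E: 12.0416 km
F: 4.4009 km
G: 11.7369 km
H: 22.2168 km
I: 15.0628 km
Sorted: F (4.4009 km) < D (5.9334 km) < G (11.7369 km) < E (12.0416 km) < …

F, D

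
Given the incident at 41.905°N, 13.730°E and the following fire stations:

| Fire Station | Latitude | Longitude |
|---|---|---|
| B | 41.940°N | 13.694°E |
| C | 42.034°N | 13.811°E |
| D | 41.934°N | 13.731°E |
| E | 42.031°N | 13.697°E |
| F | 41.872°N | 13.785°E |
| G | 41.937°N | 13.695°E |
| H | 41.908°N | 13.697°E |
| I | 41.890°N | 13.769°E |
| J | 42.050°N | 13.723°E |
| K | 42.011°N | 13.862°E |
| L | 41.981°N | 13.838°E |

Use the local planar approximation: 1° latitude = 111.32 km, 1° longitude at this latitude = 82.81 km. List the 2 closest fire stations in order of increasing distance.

Distances from 41.905°N, 13.730°E:
B: √((0.035·111.32)² + (-0.036·82.81)²) = √(15.18037 + 8.88731) = 4.906 km
C: √((0.129·111.32)² + (0.081·82.81)²) = √(206.21764 + 44.99203) = 15.850 km
D: √((0.029·111.32)² + (0.001·82.81)²) = √(10.42179 + 0.00686) = 3.229 km
E: √((0.126·111.32)² + (-0.033·82.81)²) = √(196.73765 + 7.46781) = 14.290 km
F: √((-0.033·111.32)² + (0.055·82.81)²) = √(13.49504 + 20.74393) = 5.851 km
G: √((0.032·111.32)² + (-0.035·82.81)²) = √(12.68955 + 8.40043) = 4.592 km
H: √((0.003·111.32)² + (-0.033·82.81)²) = √(0.11153 + 7.46781) = 2.753 km
I: √((-0.015·111.32)² + (0.039·82.81)²) = √(2.78823 + 10.43025) = 3.636 km
J: √((0.145·111.32)² + (-0.007·82.81)²) = √(260.54479 + 0.33602) = 16.152 km
K: √((0.106·111.32)² + (0.132·82.81)²) = √(139.23811 + 119.48501) = 16.085 km
L: √((0.076·111.32)² + (0.108·82.81)²) = √(71.57701 + 79.98583) = 12.311 km
Sorted: H (2.753 km) < D (3.229 km) < I (3.636 km) < G (4.592 km) < …

H, D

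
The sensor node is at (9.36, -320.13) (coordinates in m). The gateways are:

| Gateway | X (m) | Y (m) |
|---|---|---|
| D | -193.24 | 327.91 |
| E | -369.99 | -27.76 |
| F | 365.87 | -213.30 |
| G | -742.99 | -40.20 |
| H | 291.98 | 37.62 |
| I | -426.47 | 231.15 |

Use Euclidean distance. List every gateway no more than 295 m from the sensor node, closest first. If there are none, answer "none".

Distances from (9.36, -320.13):
D: 678.97 m
E: 478.94 m
F: 372.17 m
G: 802.74 m
H: 455.92 m
I: 702.75 m
Threshold 295 m: none within range.

none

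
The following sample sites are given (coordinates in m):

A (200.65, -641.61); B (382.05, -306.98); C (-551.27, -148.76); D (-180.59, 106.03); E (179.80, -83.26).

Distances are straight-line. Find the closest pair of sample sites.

Pairwise distances:
A–B: 380.64 m
A–C: 899.05 m
A–D: 839.23 m
A–E: 558.74 m
B–C: 946.64 m
B–D: 697.95 m
B–E: 301.59 m
C–D: 449.80 m
C–E: 734.00 m
D–E: 407.08 m
Closest pair: B–E at 301.59 m.

B and E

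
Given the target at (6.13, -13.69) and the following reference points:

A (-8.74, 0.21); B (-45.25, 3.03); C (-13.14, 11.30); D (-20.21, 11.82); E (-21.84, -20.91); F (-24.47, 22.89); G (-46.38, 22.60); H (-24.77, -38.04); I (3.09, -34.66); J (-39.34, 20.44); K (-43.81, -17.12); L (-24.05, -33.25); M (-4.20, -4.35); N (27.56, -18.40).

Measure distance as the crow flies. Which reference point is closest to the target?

M

Distances from (6.13, -13.69):
A: 20.36
B: 54.03
C: 31.56
D: 36.67
E: 28.89
F: 47.69
G: 63.83
H: 39.34
I: 21.19
J: 56.85
K: 50.06
L: 35.96
M: 13.93
N: 21.94
Minimum: M at 13.93.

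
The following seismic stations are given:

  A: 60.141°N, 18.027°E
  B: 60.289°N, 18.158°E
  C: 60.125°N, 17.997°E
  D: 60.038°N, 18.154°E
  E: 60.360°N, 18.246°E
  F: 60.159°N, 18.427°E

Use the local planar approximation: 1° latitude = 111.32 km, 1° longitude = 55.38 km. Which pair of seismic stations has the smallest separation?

Pairwise distances:
A–C: 2.436 km
B–E: 9.285 km
C–D: 13.015 km
A–D: 13.451 km
A–B: 18.002 km
D–F: 20.249 km
B–C: 20.317 km
B–F: 20.769 km
A–F: 22.242 km
C–F: 24.112 km
E–F: 24.518 km
A–E: 27.229 km
B–D: 27.942 km
C–E: 29.572 km
D–E: 36.205 km
Closest pair: A–C at 2.436 km.

A and C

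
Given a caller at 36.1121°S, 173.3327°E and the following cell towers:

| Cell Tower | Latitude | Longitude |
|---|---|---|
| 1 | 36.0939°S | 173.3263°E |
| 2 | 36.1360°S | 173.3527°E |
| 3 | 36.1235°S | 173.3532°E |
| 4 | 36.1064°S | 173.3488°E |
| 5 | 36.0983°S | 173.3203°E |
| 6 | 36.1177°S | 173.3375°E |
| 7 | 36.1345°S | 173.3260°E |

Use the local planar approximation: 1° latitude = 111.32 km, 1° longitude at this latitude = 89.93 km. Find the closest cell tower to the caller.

Distances from 36.1121°S, 173.3327°E:
1: √((0.0182·111.32)² + (-0.0064·89.93)²) = √(4.104773 + 0.331260) = 2.1062 km
2: √((-0.0239·111.32)² + (0.0200·89.93)²) = √(7.078516 + 3.234962) = 3.2115 km
3: √((-0.0114·111.32)² + (0.0205·89.93)²) = √(1.610483 + 3.398732) = 2.2381 km
4: √((0.0057·111.32)² + (0.0161·89.93)²) = √(0.402621 + 2.096336) = 1.5808 km
5: √((0.0138·111.32)² + (-0.0124·89.93)²) = √(2.359960 + 1.243519) = 1.8983 km
6: √((-0.0056·111.32)² + (0.0048·89.93)²) = √(0.388618 + 0.186334) = 0.7583 km
7: √((-0.0224·111.32)² + (-0.0067·89.93)²) = √(6.217881 + 0.363044) = 2.5653 km
Minimum: 6 at 0.7583 km.

6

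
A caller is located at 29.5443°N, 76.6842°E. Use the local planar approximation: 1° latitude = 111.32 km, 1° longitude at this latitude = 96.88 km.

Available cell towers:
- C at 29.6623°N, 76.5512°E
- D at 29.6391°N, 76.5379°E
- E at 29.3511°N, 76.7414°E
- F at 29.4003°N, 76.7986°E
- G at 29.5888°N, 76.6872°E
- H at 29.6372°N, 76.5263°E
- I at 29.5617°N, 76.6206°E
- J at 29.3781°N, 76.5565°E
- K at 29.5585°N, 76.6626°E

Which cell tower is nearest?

Distances from 29.5443°N, 76.6842°E:
C: √((0.1180·111.32)² + (-0.1330·96.88)²) = √(172.548191 + 166.024256) = 18.4003 km
D: √((0.0948·111.32)² + (-0.1463·96.88)²) = √(111.368679 + 200.889350) = 17.6708 km
E: √((-0.1932·111.32)² + (0.0572·96.88)²) = √(462.552081 + 30.708621) = 22.2095 km
F: √((-0.1440·111.32)² + (0.1144·96.88)²) = √(256.963465 + 122.834485) = 19.4884 km
G: √((0.0445·111.32)² + (0.0030·96.88)²) = √(24.539540 + 0.084472) = 4.9623 km
H: √((0.0929·111.32)² + (-0.1579·96.88)²) = √(106.949270 + 234.008978) = 18.4651 km
I: √((0.0174·111.32)² + (-0.0636·96.88)²) = √(3.751845 + 37.964920) = 6.4589 km
J: √((-0.1662·111.32)² + (-0.1277·96.88)²) = √(342.301210 + 153.055893) = 22.2566 km
K: √((0.0142·111.32)² + (-0.0216·96.88)²) = √(2.498752 + 4.379008) = 2.6225 km
Minimum: K at 2.6225 km.

K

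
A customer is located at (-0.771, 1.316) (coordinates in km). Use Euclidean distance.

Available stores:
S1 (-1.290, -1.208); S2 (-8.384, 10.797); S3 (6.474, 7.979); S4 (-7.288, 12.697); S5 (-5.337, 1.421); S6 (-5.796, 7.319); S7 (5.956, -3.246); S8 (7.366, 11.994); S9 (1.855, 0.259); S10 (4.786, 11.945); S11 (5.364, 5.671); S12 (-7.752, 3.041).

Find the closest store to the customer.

Distances from (-0.771, 1.316):
S1: 2.577 km
S2: 12.159 km
S3: 9.843 km
S4: 13.115 km
S5: 4.567 km
S6: 7.829 km
S7: 8.128 km
S8: 13.425 km
S9: 2.831 km
S10: 11.994 km
S11: 7.524 km
S12: 7.191 km
Minimum: S1 at 2.577 km.

S1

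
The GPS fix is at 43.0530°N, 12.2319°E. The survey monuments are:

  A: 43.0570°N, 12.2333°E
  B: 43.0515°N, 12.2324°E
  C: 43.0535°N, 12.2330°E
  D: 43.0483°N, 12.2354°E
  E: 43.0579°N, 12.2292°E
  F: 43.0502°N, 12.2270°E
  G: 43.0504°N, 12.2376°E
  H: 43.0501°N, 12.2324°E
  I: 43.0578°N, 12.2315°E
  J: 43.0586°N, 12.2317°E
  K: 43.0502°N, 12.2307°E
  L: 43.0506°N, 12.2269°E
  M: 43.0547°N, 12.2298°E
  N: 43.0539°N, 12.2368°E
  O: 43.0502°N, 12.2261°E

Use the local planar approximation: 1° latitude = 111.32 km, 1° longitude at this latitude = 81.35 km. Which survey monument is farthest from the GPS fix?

Distances from 43.0530°N, 12.2319°E:
A: √((0.0040·111.32)² + (0.0014·81.35)²) = √(0.198274 + 0.012971) = 0.4596 km
B: √((-0.0015·111.32)² + (0.0005·81.35)²) = √(0.027882 + 0.001654) = 0.1719 km
C: √((0.0005·111.32)² + (0.0011·81.35)²) = √(0.003098 + 0.008008) = 0.1054 km
D: √((-0.0047·111.32)² + (0.0035·81.35)²) = √(0.273742 + 0.081068) = 0.5957 km
E: √((0.0049·111.32)² + (-0.0027·81.35)²) = √(0.297535 + 0.048244) = 0.5880 km
F: √((-0.0028·111.32)² + (-0.0049·81.35)²) = √(0.097154 + 0.158894) = 0.5060 km
G: √((-0.0026·111.32)² + (0.0057·81.35)²) = √(0.083771 + 0.215013) = 0.5466 km
H: √((-0.0029·111.32)² + (0.0005·81.35)²) = √(0.104218 + 0.001654) = 0.3254 km
I: √((0.0048·111.32)² + (-0.0004·81.35)²) = √(0.285515 + 0.001059) = 0.5353 km
J: √((0.0056·111.32)² + (-0.0002·81.35)²) = √(0.388618 + 0.000265) = 0.6236 km
K: √((-0.0028·111.32)² + (-0.0012·81.35)²) = √(0.097154 + 0.009530) = 0.3266 km
L: √((-0.0024·111.32)² + (-0.0050·81.35)²) = √(0.071379 + 0.165446) = 0.4866 km
M: √((0.0017·111.32)² + (-0.0021·81.35)²) = √(0.035813 + 0.029185) = 0.2549 km
N: √((0.0009·111.32)² + (0.0049·81.35)²) = √(0.010038 + 0.158894) = 0.4110 km
O: √((-0.0028·111.32)² + (-0.0058·81.35)²) = √(0.097154 + 0.222624) = 0.5655 km
Maximum: J at 0.6236 km.

J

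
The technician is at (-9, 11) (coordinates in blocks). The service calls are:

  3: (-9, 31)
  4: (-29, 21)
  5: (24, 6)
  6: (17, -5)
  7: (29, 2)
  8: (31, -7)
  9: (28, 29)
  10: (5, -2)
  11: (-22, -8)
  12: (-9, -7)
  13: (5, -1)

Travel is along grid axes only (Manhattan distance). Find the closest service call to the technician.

Distances from (-9, 11):
3: 20 blocks
4: 30 blocks
5: 38 blocks
6: 42 blocks
7: 47 blocks
8: 58 blocks
9: 55 blocks
10: 27 blocks
11: 32 blocks
12: 18 blocks
13: 26 blocks
Minimum: 12 at 18 blocks.

12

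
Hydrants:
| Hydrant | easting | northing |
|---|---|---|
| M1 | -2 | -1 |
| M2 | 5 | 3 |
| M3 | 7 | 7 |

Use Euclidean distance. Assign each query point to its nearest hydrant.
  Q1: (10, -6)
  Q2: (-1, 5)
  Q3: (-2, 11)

Q1→M2; Q2→M1; Q3→M3

Q1 at (10, -6):
  M1: 13.0
  M2: 10.3
  M3: 13.3
  → nearest: M2 (10.3)
Q2 at (-1, 5):
  M1: 6.1
  M2: 6.3
  M3: 8.2
  → nearest: M1 (6.1)
Q3 at (-2, 11):
  M1: 12.0
  M2: 10.6
  M3: 9.8
  → nearest: M3 (9.8)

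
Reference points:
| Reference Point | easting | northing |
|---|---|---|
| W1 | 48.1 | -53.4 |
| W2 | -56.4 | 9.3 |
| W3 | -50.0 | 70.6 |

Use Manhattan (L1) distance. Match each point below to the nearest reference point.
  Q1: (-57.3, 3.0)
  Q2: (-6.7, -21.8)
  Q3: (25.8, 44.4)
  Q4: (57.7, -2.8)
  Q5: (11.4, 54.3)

Q1 at (-57.3, 3.0):
  W1: |105.4| + |-56.4| = 105.4 + 56.4 = 161.8
  W2: |0.9| + |6.3| = 0.9 + 6.3 = 7.2
  W3: |7.3| + |67.6| = 7.3 + 67.6 = 74.9
  → nearest: W2 (7.2)
Q2 at (-6.7, -21.8):
  W1: |54.8| + |-31.6| = 54.8 + 31.6 = 86.4
  W2: |-49.7| + |31.1| = 49.7 + 31.1 = 80.8
  W3: |-43.3| + |92.4| = 43.3 + 92.4 = 135.7
  → nearest: W2 (80.8)
Q3 at (25.8, 44.4):
  W1: |22.3| + |-97.8| = 22.3 + 97.8 = 120.1
  W2: |-82.2| + |-35.1| = 82.2 + 35.1 = 117.3
  W3: |-75.8| + |26.2| = 75.8 + 26.2 = 102.0
  → nearest: W3 (102.0)
Q4 at (57.7, -2.8):
  W1: |-9.6| + |-50.6| = 9.6 + 50.6 = 60.2
  W2: |-114.1| + |12.1| = 114.1 + 12.1 = 126.2
  W3: |-107.7| + |73.4| = 107.7 + 73.4 = 181.1
  → nearest: W1 (60.2)
Q5 at (11.4, 54.3):
  W1: |36.7| + |-107.7| = 36.7 + 107.7 = 144.4
  W2: |-67.8| + |-45.0| = 67.8 + 45.0 = 112.8
  W3: |-61.4| + |16.3| = 61.4 + 16.3 = 77.7
  → nearest: W3 (77.7)

Q1→W2; Q2→W2; Q3→W3; Q4→W1; Q5→W3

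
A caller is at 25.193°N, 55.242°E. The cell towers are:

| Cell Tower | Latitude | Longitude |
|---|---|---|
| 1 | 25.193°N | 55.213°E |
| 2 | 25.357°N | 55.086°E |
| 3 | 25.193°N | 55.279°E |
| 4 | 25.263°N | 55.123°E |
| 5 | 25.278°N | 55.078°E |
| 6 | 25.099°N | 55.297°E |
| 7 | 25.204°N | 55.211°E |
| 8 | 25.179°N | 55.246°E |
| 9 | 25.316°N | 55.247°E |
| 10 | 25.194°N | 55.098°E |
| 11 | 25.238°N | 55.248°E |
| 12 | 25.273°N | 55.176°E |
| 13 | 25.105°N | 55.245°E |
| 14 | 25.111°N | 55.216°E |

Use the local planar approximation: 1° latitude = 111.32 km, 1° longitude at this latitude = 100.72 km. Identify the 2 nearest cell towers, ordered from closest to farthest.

Distances from 25.193°N, 55.242°E:
1: 2.921 km
2: 24.087 km
3: 3.727 km
4: 14.296 km
5: 19.036 km
6: 11.840 km
7: 3.354 km
8: 1.610 km
9: 13.702 km
10: 14.504 km
11: 5.046 km
12: 11.113 km
13: 9.801 km
14: 9.496 km
Sorted: 8 (1.610 km) < 1 (2.921 km) < 7 (3.354 km) < 3 (3.727 km) < …

8, 1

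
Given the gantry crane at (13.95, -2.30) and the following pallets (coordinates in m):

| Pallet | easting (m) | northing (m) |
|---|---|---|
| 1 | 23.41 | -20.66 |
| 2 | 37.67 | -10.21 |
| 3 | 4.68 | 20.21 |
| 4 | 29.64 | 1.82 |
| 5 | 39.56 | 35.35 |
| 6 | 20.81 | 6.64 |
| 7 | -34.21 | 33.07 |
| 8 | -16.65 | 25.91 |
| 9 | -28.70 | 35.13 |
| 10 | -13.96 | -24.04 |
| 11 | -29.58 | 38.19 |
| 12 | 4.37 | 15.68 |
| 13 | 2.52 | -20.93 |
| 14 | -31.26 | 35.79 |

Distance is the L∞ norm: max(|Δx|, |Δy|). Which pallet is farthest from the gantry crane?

7

Distances from (13.95, -2.30):
1: 18.36 m
2: 23.72 m
3: 22.51 m
4: 15.69 m
5: 37.65 m
6: 8.94 m
7: 48.16 m
8: 30.60 m
9: 42.65 m
10: 27.91 m
11: 43.53 m
12: 17.98 m
13: 18.63 m
14: 45.21 m
Maximum: 7 at 48.16 m.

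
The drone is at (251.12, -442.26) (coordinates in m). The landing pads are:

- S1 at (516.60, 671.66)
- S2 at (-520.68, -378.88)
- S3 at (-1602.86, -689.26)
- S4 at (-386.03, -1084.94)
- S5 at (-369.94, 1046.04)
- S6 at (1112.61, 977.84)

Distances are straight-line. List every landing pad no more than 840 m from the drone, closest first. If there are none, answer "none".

Distances from (251.12, -442.26):
S1: √((265.48)² + (1113.92)²) = √(70479.6304 + 1240817.7664) = 1145.12 m
S2: √((-771.80)² + (63.38)²) = √(595675.2400 + 4017.0244) = 774.40 m
S3: √((-1853.98)² + (-247.00)²) = √(3437241.8404 + 61009.0000) = 1870.36 m
S4: √((-637.15)² + (-642.68)²) = √(405960.1225 + 413037.5824) = 904.98 m
S5: √((-621.06)² + (1488.30)²) = √(385715.5236 + 2215036.8900) = 1612.68 m
S6: √((861.49)² + (1420.10)²) = √(742165.0201 + 2016684.0100) = 1660.98 m
Threshold 840 m: S2 (774.40 m) is within range.

S2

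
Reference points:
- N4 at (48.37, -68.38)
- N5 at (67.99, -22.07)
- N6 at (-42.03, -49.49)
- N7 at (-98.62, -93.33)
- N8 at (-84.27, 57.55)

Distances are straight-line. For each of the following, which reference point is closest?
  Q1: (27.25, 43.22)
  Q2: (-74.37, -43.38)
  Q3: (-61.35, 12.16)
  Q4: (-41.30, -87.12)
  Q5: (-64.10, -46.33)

Q1→N5; Q2→N6; Q3→N8; Q4→N6; Q5→N6

Q1 at (27.25, 43.22):
  N4: 113.58
  N5: 76.96
  N6: 115.74
  N7: 185.71
  N8: 112.44
  → nearest: N5 (76.96)
Q2 at (-74.37, -43.38):
  N4: 125.26
  N5: 143.95
  N6: 32.91
  N7: 55.53
  N8: 101.41
  → nearest: N6 (32.91)
Q3 at (-61.35, 12.16):
  N4: 136.11
  N5: 133.79
  N6: 64.61
  N7: 111.88
  N8: 50.85
  → nearest: N8 (50.85)
Q4 at (-41.30, -87.12):
  N4: 91.61
  N5: 127.18
  N6: 37.64
  N7: 57.66
  N8: 150.92
  → nearest: N6 (37.64)
Q5 at (-64.10, -46.33):
  N4: 114.61
  N5: 134.30
  N6: 22.30
  N7: 58.31
  N8: 105.82
  → nearest: N6 (22.30)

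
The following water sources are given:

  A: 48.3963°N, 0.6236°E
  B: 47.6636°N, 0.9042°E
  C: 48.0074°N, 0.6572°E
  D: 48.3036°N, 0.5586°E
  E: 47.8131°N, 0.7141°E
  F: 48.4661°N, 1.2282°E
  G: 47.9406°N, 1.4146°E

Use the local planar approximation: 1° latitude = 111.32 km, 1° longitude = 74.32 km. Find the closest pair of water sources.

A and D

Pairwise distances:
A–D: 11.3941 km
B–E: 21.8306 km
C–E: 22.0390 km
C–D: 33.7775 km
B–C: 42.4466 km
A–C: 43.3643 km
A–F: 45.6007 km
B–G: 48.8850 km
D–F: 52.9505 km
E–G: 53.9612 km
D–E: 55.8121 km
C–G: 56.7790 km
F–G: 60.1166 km
A–E: 65.2693 km
C–F: 66.3947 km
D–G: 75.3667 km
B–D: 75.7334 km
A–G: 77.6486 km
E–F: 82.1217 km
A–B: 84.1879 km
B–F: 92.5227 km
Closest pair: A–D at 11.3941 km.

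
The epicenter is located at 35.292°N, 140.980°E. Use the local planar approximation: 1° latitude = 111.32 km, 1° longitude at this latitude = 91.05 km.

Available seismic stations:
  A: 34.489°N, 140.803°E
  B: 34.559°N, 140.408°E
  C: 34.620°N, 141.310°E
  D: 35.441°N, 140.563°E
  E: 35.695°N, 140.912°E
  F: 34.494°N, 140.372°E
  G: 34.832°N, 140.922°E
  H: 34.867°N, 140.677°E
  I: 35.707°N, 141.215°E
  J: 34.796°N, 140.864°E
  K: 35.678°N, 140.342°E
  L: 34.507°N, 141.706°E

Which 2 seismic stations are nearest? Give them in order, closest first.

Distances from 35.292°N, 140.980°E:
A: 90.831 km
B: 96.802 km
C: 80.616 km
D: 41.433 km
E: 45.287 km
F: 104.671 km
G: 51.479 km
H: 54.767 km
I: 50.912 km
J: 56.216 km
K: 72.255 km
L: 109.571 km
Sorted: D (41.433 km) < E (45.287 km) < I (50.912 km) < G (51.479 km) < …

D, E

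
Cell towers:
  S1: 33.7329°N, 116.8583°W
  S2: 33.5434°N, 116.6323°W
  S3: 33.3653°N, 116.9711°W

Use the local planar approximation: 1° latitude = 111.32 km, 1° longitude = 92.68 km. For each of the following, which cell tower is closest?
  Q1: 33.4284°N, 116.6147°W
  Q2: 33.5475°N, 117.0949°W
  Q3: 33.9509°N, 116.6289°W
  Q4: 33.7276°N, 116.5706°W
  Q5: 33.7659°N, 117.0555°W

Q1→S2; Q2→S3; Q3→S1; Q4→S2; Q5→S1

Q1 at 33.4284°N, 116.6147°W:
  S1: √((0.3045·111.32)² + (-0.2436·92.68)²) = √(1149.002541 + 509.714066) = 40.7273 km
  S2: √((0.1150·111.32)² + (-0.0176·92.68)²) = √(163.886083 + 2.660709) = 12.9053 km
  S3: √((-0.0631·111.32)² + (-0.3564·92.68)²) = √(49.340678 + 1091.057002) = 33.7698 km
  → nearest: S2 (12.9053 km)
Q2 at 33.5475°N, 117.0949°W:
  S1: √((0.1854·111.32)² + (0.2366·92.68)²) = √(425.957093 + 480.841043) = 30.1131 km
  S2: √((-0.0041·111.32)² + (0.4626·92.68)²) = √(0.208312 + 1838.159983) = 42.8762 km
  S3: √((-0.1822·111.32)² + (0.1238·92.68)²) = √(411.379969 + 131.647719) = 23.3030 km
  → nearest: S3 (23.3030 km)
Q3 at 33.9509°N, 116.6289°W:
  S1: √((-0.2180·111.32)² + (-0.2294·92.68)²) = √(588.924175 + 452.021276) = 32.2637 km
  S2: √((-0.4075·111.32)² + (-0.0034·92.68)²) = √(2057.792696 + 0.099296) = 45.3640 km
  S3: √((-0.5856·111.32)² + (-0.3422·92.68)²) = √(4249.604678 + 1005.847314) = 72.4945 km
  → nearest: S1 (32.2637 km)
Q4 at 33.7276°N, 116.5706°W:
  S1: √((0.0053·111.32)² + (-0.2877·92.68)²) = √(0.348095 + 710.970816) = 26.6706 km
  S2: √((-0.1842·111.32)² + (-0.0617·92.68)²) = √(420.460930 + 32.699595) = 21.2876 km
  S3: √((-0.3623·111.32)² + (-0.4005·92.68)²) = √(1626.608597 + 1377.771164) = 54.8122 km
  → nearest: S2 (21.2876 km)
Q5 at 33.7659°N, 117.0555°W:
  S1: √((-0.0330·111.32)² + (0.1972·92.68)²) = √(13.495043 + 334.030306) = 18.6420 km
  S2: √((-0.2225·111.32)² + (0.4232·92.68)²) = √(613.488500 + 1538.379090) = 46.3882 km
  S3: √((-0.4006·111.32)² + (0.0844·92.68)²) = √(1988.695474 + 61.186688) = 45.2756 km
  → nearest: S1 (18.6420 km)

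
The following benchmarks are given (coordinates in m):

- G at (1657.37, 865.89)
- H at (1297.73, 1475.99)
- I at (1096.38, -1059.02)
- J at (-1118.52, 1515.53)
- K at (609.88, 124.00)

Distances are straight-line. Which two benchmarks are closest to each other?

G and H

Pairwise distances:
G–H: √((-359.64)² + (610.10)²) = √(129340.9296 + 372222.0100) = 708.21 m
I–K: √((-486.50)² + (1183.02)²) = √(236682.2500 + 1399536.3204) = 1279.15 m
G–K: √((-1047.49)² + (-741.89)²) = √(1097235.3001 + 550400.7721) = 1283.60 m
H–K: √((-687.85)² + (-1351.99)²) = √(473137.6225 + 1827876.9601) = 1516.91 m
G–I: √((-560.99)² + (-1924.91)²) = √(314709.7801 + 3705278.5081) = 2004.99 m
J–K: √((1728.40)² + (-1391.53)²) = √(2987366.5600 + 1936355.7409) = 2218.95 m
H–J: √((-2416.25)² + (39.54)²) = √(5838264.0625 + 1563.4116) = 2416.57 m
H–I: √((-201.35)² + (-2535.01)²) = √(40541.8225 + 6426275.7001) = 2542.99 m
G–J: √((-2775.89)² + (649.64)²) = √(7705565.2921 + 422032.1296) = 2850.89 m
I–J: √((-2214.90)² + (2574.55)²) = √(4905782.0100 + 6628307.7025) = 3396.19 m
Closest pair: G–H at 708.21 m.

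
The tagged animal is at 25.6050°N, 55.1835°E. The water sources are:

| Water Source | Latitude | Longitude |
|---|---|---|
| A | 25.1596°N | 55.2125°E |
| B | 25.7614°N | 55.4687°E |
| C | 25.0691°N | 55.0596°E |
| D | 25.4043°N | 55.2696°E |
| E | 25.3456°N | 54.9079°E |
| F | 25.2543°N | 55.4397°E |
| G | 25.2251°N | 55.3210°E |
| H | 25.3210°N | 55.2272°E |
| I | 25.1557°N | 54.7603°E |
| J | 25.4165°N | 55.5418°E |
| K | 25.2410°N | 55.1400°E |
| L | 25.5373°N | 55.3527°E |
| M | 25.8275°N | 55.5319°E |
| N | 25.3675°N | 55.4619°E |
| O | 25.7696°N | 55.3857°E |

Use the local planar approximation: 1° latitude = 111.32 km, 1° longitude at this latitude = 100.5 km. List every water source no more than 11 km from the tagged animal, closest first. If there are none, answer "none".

Distances from 25.6050°N, 55.1835°E:
A: √((-0.4454·111.32)² + (0.0290·100.5)²) = √(2458.367584 + 8.494310) = 49.6675 km
B: √((0.1564·111.32)² + (0.2852·100.5)²) = √(303.123700 + 821.544639) = 33.5361 km
C: √((-0.5359·111.32)² + (-0.1239·100.5)²) = √(3558.884629 + 155.051059) = 60.9421 km
D: √((-0.2007·111.32)² + (0.0861·100.5)²) = √(499.161568 + 74.875274) = 23.9591 km
E: √((-0.2594·111.32)² + (-0.2756·100.5)²) = √(833.846939 + 767.168125) = 40.0127 km
F: √((-0.3507·111.32)² + (0.2562·100.5)²) = √(1524.115666 + 662.964654) = 46.7662 km
G: √((-0.3799·111.32)² + (0.1375·100.5)²) = √(1788.483684 + 190.957852) = 44.4909 km
H: √((-0.2840·111.32)² + (0.0437·100.5)²) = √(999.500637 + 19.288346) = 31.9185 km
I: √((-0.4493·111.32)² + (-0.4232·100.5)²) = √(2501.607858 + 1808.936999) = 65.6547 km
J: √((-0.1885·111.32)² + (0.3583·100.5)²) = √(440.320702 + 1296.658884) = 41.6771 km
K: √((-0.3640·111.32)² + (-0.0435·100.5)²) = √(1641.909299 + 19.112198) = 40.7556 km
L: √((-0.0677·111.32)² + (0.1692·100.5)²) = √(56.796782 + 289.156421) = 18.5998 km
M: √((0.2225·111.32)² + (0.3484·100.5)²) = √(613.488500 + 1225.994202) = 42.8892 km
N: √((-0.2375·111.32)² + (0.2784·100.5)²) = √(698.994282 + 782.835633) = 38.4945 km
O: √((0.1646·111.32)² + (0.2022·100.5)²) = √(335.742297 + 412.947105) = 27.3622 km
Threshold 11 km: none within range.

none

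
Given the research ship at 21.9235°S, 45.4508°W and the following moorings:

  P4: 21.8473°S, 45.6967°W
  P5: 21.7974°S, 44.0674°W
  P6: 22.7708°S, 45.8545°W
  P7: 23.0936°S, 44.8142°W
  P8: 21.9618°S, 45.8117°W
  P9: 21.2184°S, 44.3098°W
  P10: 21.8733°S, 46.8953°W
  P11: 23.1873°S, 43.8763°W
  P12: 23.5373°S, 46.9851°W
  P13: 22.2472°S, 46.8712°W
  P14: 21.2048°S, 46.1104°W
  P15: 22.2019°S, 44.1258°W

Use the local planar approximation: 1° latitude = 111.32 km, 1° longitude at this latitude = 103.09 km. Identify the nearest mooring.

Distances from 21.9235°S, 45.4508°W:
P4: √((0.0762·111.32)² + (-0.2459·103.09)²) = √(71.954231 + 642.613932) = 26.7314 km
P5: √((0.1261·111.32)² + (1.3834·103.09)²) = √(197.050059 + 20338.954367) = 143.3039 km
P6: √((-0.8473·111.32)² + (-0.4037·103.09)²) = √(8896.533289 + 1732.010730) = 103.0948 km
P7: √((-1.1701·111.32)² + (0.6366·103.09)²) = √(16966.503617 + 4306.915467) = 145.8541 km
P8: √((-0.0383·111.32)² + (-0.3609·103.09)²) = √(18.177910 + 1384.225493) = 37.4487 km
P9: √((0.7051·111.32)² + (1.1410·103.09)²) = √(6160.951992 + 13835.802948) = 141.4099 km
P10: √((0.0502·111.32)² + (-1.4445·103.09)²) = √(31.228695 + 22175.231971) = 149.0183 km
P11: √((-1.2638·111.32)² + (1.5745·103.09)²) = √(19792.611372 + 26346.225774) = 214.7995 km
P12: √((-1.6138·111.32)² + (-1.5343·103.09)²) = √(32273.481512 + 25018.061129) = 239.3565 km
P13: √((-0.3237·111.32)² + (-1.4204·103.09)²) = √(1298.469623 + 21441.462584) = 150.7977 km
P14: √((0.7187·111.32)² + (-0.6596·103.09)²) = √(6400.909472 + 4623.750307) = 104.9984 km
P15: √((-0.2784·111.32)² + (1.3250·103.09)²) = √(960.472328 + 18657.989133) = 140.0659 km
Minimum: P4 at 26.7314 km.

P4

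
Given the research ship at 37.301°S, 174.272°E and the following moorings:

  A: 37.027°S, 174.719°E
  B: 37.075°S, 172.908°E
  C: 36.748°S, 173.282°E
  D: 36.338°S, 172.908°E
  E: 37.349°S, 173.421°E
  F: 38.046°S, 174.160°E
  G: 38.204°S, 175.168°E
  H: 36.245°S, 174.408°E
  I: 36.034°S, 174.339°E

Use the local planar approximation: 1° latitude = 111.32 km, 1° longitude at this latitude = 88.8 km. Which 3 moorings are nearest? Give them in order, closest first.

Distances from 37.301°S, 174.272°E:
A: 50.059 km
B: 123.708 km
C: 107.323 km
D: 161.750 km
E: 75.757 km
F: 83.528 km
G: 128.200 km
H: 118.173 km
I: 141.168 km
Sorted: A (50.059 km) < E (75.757 km) < F (83.528 km) < C (107.323 km) < H (118.173 km) < …

A, E, F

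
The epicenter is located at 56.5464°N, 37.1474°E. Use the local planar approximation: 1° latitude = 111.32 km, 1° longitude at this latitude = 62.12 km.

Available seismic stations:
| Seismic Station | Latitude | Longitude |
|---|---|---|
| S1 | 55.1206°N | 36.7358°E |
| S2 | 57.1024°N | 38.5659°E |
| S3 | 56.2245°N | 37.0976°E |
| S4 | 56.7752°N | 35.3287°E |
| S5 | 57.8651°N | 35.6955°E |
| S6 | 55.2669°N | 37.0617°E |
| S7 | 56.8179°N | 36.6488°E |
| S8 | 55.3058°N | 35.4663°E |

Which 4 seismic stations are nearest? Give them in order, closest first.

Distances from 56.5464°N, 37.1474°E:
S1: √((-1.4258·111.32)² + (-0.4116·62.12)²) = √(25192.056177 + 653.752897) = 160.7663 km
S2: √((0.5560·111.32)² + (1.4185·62.12)²) = √(3830.857333 + 7764.644461) = 107.6824 km
S3: √((-0.3219·111.32)² + (-0.0498·62.12)²) = √(1284.068963 + 9.570212) = 35.9672 km
S4: √((0.2288·111.32)² + (-1.8187·62.12)²) = √(648.721715 + 12763.948044) = 115.8131 km
S5: √((1.3187·111.32)² + (-1.4519·62.12)²) = √(21549.560028 + 8134.601915) = 172.2909 km
S6: √((-1.2795·111.32)² + (-0.0857·62.12)²) = √(20287.427264 + 28.341611) = 142.5334 km
S7: √((0.2715·111.32)² + (-0.4986·62.12)²) = √(913.452699 + 959.328711) = 43.2756 km
S8: √((-1.2406·111.32)² + (-1.6811·62.12)²) = √(19072.602123 + 10905.610698) = 173.1422 km
Sorted: S3 (35.9672 km) < S7 (43.2756 km) < S2 (107.6824 km) < S4 (115.8131 km) < S6 (142.5334 km) < S1 (160.7663 km) < …

S3, S7, S2, S4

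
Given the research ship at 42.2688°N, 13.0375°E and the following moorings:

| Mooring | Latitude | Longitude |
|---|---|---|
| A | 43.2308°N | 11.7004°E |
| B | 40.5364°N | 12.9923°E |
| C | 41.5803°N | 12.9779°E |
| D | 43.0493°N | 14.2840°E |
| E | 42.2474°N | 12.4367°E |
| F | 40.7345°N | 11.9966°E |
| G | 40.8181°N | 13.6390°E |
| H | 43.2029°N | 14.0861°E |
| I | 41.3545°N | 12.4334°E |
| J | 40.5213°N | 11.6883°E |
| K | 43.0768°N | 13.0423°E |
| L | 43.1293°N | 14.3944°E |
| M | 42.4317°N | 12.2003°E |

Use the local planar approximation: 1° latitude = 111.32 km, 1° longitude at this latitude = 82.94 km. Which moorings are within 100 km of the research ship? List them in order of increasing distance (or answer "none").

E, M, C, K

Distances from 42.2688°N, 13.0375°E:
A: 154.1650 km
B: 192.8872 km
C: 76.8031 km
D: 135.0461 km
E: 49.8873 km
F: 191.3774 km
G: 169.0222 km
H: 135.5604 km
I: 113.4441 km
J: 224.4210 km
K: 89.9474 km
L: 147.7885 km
M: 71.7662 km
Threshold 100 km: E (49.8873 km), M (71.7662 km), C (76.8031 km), K (89.9474 km) are within range.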